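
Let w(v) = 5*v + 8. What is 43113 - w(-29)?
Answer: 43250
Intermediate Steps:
w(v) = 8 + 5*v
43113 - w(-29) = 43113 - (8 + 5*(-29)) = 43113 - (8 - 145) = 43113 - 1*(-137) = 43113 + 137 = 43250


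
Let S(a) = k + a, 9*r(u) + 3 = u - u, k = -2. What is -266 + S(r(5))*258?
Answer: -868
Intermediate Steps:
r(u) = -⅓ (r(u) = -⅓ + (u - u)/9 = -⅓ + (⅑)*0 = -⅓ + 0 = -⅓)
S(a) = -2 + a
-266 + S(r(5))*258 = -266 + (-2 - ⅓)*258 = -266 - 7/3*258 = -266 - 602 = -868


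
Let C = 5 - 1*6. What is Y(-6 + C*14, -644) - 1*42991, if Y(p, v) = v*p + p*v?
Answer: -17231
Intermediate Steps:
C = -1 (C = 5 - 6 = -1)
Y(p, v) = 2*p*v (Y(p, v) = p*v + p*v = 2*p*v)
Y(-6 + C*14, -644) - 1*42991 = 2*(-6 - 1*14)*(-644) - 1*42991 = 2*(-6 - 14)*(-644) - 42991 = 2*(-20)*(-644) - 42991 = 25760 - 42991 = -17231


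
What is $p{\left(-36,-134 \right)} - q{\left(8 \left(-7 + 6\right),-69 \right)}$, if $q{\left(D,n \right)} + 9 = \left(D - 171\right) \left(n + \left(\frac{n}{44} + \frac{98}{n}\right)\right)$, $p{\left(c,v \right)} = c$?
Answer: $- \frac{39203675}{3036} \approx -12913.0$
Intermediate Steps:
$q{\left(D,n \right)} = -9 + \left(-171 + D\right) \left(\frac{98}{n} + \frac{45 n}{44}\right)$ ($q{\left(D,n \right)} = -9 + \left(D - 171\right) \left(n + \left(\frac{n}{44} + \frac{98}{n}\right)\right) = -9 + \left(-171 + D\right) \left(n + \left(n \frac{1}{44} + \frac{98}{n}\right)\right) = -9 + \left(-171 + D\right) \left(n + \left(\frac{n}{44} + \frac{98}{n}\right)\right) = -9 + \left(-171 + D\right) \left(n + \left(\frac{98}{n} + \frac{n}{44}\right)\right) = -9 + \left(-171 + D\right) \left(\frac{98}{n} + \frac{45 n}{44}\right)$)
$p{\left(-36,-134 \right)} - q{\left(8 \left(-7 + 6\right),-69 \right)} = -36 - \frac{-737352 + 4312 \cdot 8 \left(-7 + 6\right) - - 621 \left(44 + 855 \left(-69\right) - 5 \cdot 8 \left(-7 + 6\right) \left(-69\right)\right)}{44 \left(-69\right)} = -36 - \frac{1}{44} \left(- \frac{1}{69}\right) \left(-737352 + 4312 \cdot 8 \left(-1\right) - - 621 \left(44 - 58995 - 5 \cdot 8 \left(-1\right) \left(-69\right)\right)\right) = -36 - \frac{1}{44} \left(- \frac{1}{69}\right) \left(-737352 + 4312 \left(-8\right) - - 621 \left(44 - 58995 - \left(-40\right) \left(-69\right)\right)\right) = -36 - \frac{1}{44} \left(- \frac{1}{69}\right) \left(-737352 - 34496 - - 621 \left(44 - 58995 - 2760\right)\right) = -36 - \frac{1}{44} \left(- \frac{1}{69}\right) \left(-737352 - 34496 - \left(-621\right) \left(-61711\right)\right) = -36 - \frac{1}{44} \left(- \frac{1}{69}\right) \left(-737352 - 34496 - 38322531\right) = -36 - \frac{1}{44} \left(- \frac{1}{69}\right) \left(-39094379\right) = -36 - \frac{39094379}{3036} = - \frac{39203675}{3036}$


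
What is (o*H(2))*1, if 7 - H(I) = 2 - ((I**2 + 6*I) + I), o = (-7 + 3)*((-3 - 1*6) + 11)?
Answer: -184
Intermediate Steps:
o = -8 (o = -4*((-3 - 6) + 11) = -4*(-9 + 11) = -4*2 = -8)
H(I) = 5 + I**2 + 7*I (H(I) = 7 - (2 - ((I**2 + 6*I) + I)) = 7 - (2 - (I**2 + 7*I)) = 7 - (2 + (-I**2 - 7*I)) = 7 - (2 - I**2 - 7*I) = 7 + (-2 + I**2 + 7*I) = 5 + I**2 + 7*I)
(o*H(2))*1 = -8*(5 + 2**2 + 7*2)*1 = -8*(5 + 4 + 14)*1 = -8*23*1 = -184*1 = -184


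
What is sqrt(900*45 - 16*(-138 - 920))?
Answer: 14*sqrt(293) ≈ 239.64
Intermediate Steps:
sqrt(900*45 - 16*(-138 - 920)) = sqrt(40500 - 16*(-1058)) = sqrt(40500 + 16928) = sqrt(57428) = 14*sqrt(293)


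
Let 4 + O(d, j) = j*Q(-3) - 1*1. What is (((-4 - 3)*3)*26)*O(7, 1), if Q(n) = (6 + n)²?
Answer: -2184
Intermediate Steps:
O(d, j) = -5 + 9*j (O(d, j) = -4 + (j*(6 - 3)² - 1*1) = -4 + (j*3² - 1) = -4 + (j*9 - 1) = -4 + (9*j - 1) = -4 + (-1 + 9*j) = -5 + 9*j)
(((-4 - 3)*3)*26)*O(7, 1) = (((-4 - 3)*3)*26)*(-5 + 9*1) = (-7*3*26)*(-5 + 9) = -21*26*4 = -546*4 = -2184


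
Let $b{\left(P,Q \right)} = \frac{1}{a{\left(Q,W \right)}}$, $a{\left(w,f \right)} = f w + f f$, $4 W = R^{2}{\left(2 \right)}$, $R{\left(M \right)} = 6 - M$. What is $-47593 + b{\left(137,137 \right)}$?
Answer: $- \frac{26842451}{564} \approx -47593.0$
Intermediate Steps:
$W = 4$ ($W = \frac{\left(6 - 2\right)^{2}}{4} = \frac{4^{2}}{4} = \frac{1}{4} \cdot 16 = 4$)
$a{\left(w,f \right)} = f^{2} + f w$ ($a{\left(w,f \right)} = f w + f^{2} = f^{2} + f w$)
$b{\left(P,Q \right)} = \frac{1}{16 + 4 Q}$ ($b{\left(P,Q \right)} = \frac{1}{4 \left(4 + Q\right)} = \frac{1}{16 + 4 Q}$)
$-47593 + b{\left(137,137 \right)} = -47593 + \frac{1}{4 \left(4 + 137\right)} = -47593 + \frac{1}{4 \cdot 141} = -47593 + \frac{1}{4} \cdot \frac{1}{141} = -47593 + \frac{1}{564} = - \frac{26842451}{564}$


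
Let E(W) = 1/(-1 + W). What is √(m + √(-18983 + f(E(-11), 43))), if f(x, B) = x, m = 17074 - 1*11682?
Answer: √(194112 + 6*I*√683391)/6 ≈ 73.436 + 0.93809*I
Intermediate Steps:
m = 5392 (m = 17074 - 11682 = 5392)
√(m + √(-18983 + f(E(-11), 43))) = √(5392 + √(-18983 + 1/(-1 - 11))) = √(5392 + √(-18983 + 1/(-12))) = √(5392 + √(-18983 - 1/12)) = √(5392 + √(-227797/12)) = √(5392 + I*√683391/6)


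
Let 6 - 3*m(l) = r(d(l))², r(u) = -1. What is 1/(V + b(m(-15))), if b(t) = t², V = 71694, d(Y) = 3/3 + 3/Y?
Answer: 9/645271 ≈ 1.3948e-5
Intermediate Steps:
d(Y) = 1 + 3/Y (d(Y) = 3*(⅓) + 3/Y = 1 + 3/Y)
m(l) = 5/3 (m(l) = 2 - ⅓*(-1)² = 2 - ⅓*1 = 2 - ⅓ = 5/3)
1/(V + b(m(-15))) = 1/(71694 + (5/3)²) = 1/(71694 + 25/9) = 1/(645271/9) = 9/645271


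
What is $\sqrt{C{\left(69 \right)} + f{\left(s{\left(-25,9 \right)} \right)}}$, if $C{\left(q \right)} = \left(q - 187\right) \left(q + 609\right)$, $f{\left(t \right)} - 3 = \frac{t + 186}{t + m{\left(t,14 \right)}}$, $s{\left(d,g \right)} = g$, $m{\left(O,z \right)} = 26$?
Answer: $\frac{4 i \sqrt{244986}}{7} \approx 282.83 i$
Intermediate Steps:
$f{\left(t \right)} = 3 + \frac{186 + t}{26 + t}$ ($f{\left(t \right)} = 3 + \frac{t + 186}{t + 26} = 3 + \frac{186 + t}{26 + t}$)
$C{\left(q \right)} = \left(-187 + q\right) \left(609 + q\right)$
$\sqrt{C{\left(69 \right)} + f{\left(s{\left(-25,9 \right)} \right)}} = \sqrt{\left(-113883 + 69^{2} + 422 \cdot 69\right) + \frac{4 \left(66 + 9\right)}{26 + 9}} = \sqrt{\left(-113883 + 4761 + 29118\right) + 4 \cdot \frac{1}{35} \cdot 75} = \sqrt{-80004 + 4 \cdot \frac{1}{35} \cdot 75} = \sqrt{-80004 + \frac{60}{7}} = \sqrt{- \frac{559968}{7}} = \frac{4 i \sqrt{244986}}{7}$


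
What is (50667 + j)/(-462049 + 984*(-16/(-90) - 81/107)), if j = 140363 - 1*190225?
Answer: -1292025/742503437 ≈ -0.0017401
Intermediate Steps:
j = -49862 (j = 140363 - 190225 = -49862)
(50667 + j)/(-462049 + 984*(-16/(-90) - 81/107)) = (50667 - 49862)/(-462049 + 984*(-16/(-90) - 81/107)) = 805/(-462049 + 984*(-16*(-1/90) - 81*1/107)) = 805/(-462049 + 984*(8/45 - 81/107)) = 805/(-462049 + 984*(-2789/4815)) = 805/(-462049 - 914792/1605) = 805/(-742503437/1605) = 805*(-1605/742503437) = -1292025/742503437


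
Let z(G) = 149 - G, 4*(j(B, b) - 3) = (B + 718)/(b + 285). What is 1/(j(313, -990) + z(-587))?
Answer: 2820/2082949 ≈ 0.0013538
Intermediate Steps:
j(B, b) = 3 + (718 + B)/(4*(285 + b)) (j(B, b) = 3 + ((B + 718)/(b + 285))/4 = 3 + ((718 + B)/(285 + b))/4 = 3 + (718 + B)/(4*(285 + b)))
1/(j(313, -990) + z(-587)) = 1/((4138 + 313 + 12*(-990))/(4*(285 - 990)) + (149 - 1*(-587))) = 1/((¼)*(4138 + 313 - 11880)/(-705) + (149 + 587)) = 1/((¼)*(-1/705)*(-7429) + 736) = 1/(7429/2820 + 736) = 1/(2082949/2820) = 2820/2082949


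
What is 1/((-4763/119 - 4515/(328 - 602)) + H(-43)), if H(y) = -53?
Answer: -32606/2495895 ≈ -0.013064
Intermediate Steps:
1/((-4763/119 - 4515/(328 - 602)) + H(-43)) = 1/((-4763/119 - 4515/(328 - 602)) - 53) = 1/((-4763*1/119 - 4515/(-274)) - 53) = 1/((-4763/119 - 4515*(-1/274)) - 53) = 1/((-4763/119 + 4515/274) - 53) = 1/(-767777/32606 - 53) = 1/(-2495895/32606) = -32606/2495895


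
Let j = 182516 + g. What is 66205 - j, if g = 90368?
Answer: -206679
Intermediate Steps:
j = 272884 (j = 182516 + 90368 = 272884)
66205 - j = 66205 - 1*272884 = 66205 - 272884 = -206679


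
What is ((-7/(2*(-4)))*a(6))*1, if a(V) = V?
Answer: 21/4 ≈ 5.2500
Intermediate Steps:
((-7/(2*(-4)))*a(6))*1 = (-7/(2*(-4))*6)*1 = (-7/(-8)*6)*1 = (-7*(-⅛)*6)*1 = ((7/8)*6)*1 = (21/4)*1 = 21/4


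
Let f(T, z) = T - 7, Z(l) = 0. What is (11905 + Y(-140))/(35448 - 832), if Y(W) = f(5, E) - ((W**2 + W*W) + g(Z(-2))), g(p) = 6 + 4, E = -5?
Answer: -27307/34616 ≈ -0.78885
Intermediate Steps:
f(T, z) = -7 + T
g(p) = 10
Y(W) = -12 - 2*W**2 (Y(W) = (-7 + 5) - ((W**2 + W*W) + 10) = -2 - ((W**2 + W**2) + 10) = -2 - (2*W**2 + 10) = -2 - (10 + 2*W**2) = -2 + (-10 - 2*W**2) = -12 - 2*W**2)
(11905 + Y(-140))/(35448 - 832) = (11905 + (-12 - 2*(-140)**2))/(35448 - 832) = (11905 + (-12 - 2*19600))/34616 = (11905 + (-12 - 39200))*(1/34616) = (11905 - 39212)*(1/34616) = -27307*1/34616 = -27307/34616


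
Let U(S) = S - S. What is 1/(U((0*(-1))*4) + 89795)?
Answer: 1/89795 ≈ 1.1136e-5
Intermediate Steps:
U(S) = 0
1/(U((0*(-1))*4) + 89795) = 1/(0 + 89795) = 1/89795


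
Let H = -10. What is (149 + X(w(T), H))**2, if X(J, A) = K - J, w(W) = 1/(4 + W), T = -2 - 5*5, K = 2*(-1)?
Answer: 11437924/529 ≈ 21622.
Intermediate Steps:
K = -2
T = -27 (T = -2 - 25 = -27)
X(J, A) = -2 - J
(149 + X(w(T), H))**2 = (149 + (-2 - 1/(4 - 27)))**2 = (149 + (-2 - 1/(-23)))**2 = (149 + (-2 - 1*(-1/23)))**2 = (149 + (-2 + 1/23))**2 = (149 - 45/23)**2 = (3382/23)**2 = 11437924/529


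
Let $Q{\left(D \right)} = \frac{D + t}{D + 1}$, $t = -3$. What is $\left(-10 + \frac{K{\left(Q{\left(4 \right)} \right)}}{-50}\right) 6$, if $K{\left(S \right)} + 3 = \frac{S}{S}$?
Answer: $- \frac{1494}{25} \approx -59.76$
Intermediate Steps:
$Q{\left(D \right)} = \frac{-3 + D}{1 + D}$ ($Q{\left(D \right)} = \frac{D - 3}{D + 1} = \frac{-3 + D}{1 + D}$)
$K{\left(S \right)} = -2$ ($K{\left(S \right)} = -3 + \frac{S}{S} = -3 + 1 = -2$)
$\left(-10 + \frac{K{\left(Q{\left(4 \right)} \right)}}{-50}\right) 6 = \left(-10 - \frac{2}{-50}\right) 6 = \left(-10 - - \frac{1}{25}\right) 6 = \left(-10 + \frac{1}{25}\right) 6 = \left(- \frac{249}{25}\right) 6 = - \frac{1494}{25}$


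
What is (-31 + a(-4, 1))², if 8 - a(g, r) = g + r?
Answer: 400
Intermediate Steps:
a(g, r) = 8 - g - r (a(g, r) = 8 - (g + r) = 8 + (-g - r) = 8 - g - r)
(-31 + a(-4, 1))² = (-31 + (8 - 1*(-4) - 1*1))² = (-31 + (8 + 4 - 1))² = (-31 + 11)² = (-20)² = 400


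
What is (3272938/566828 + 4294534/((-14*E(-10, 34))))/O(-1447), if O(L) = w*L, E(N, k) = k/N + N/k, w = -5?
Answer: 12932916742398/1126749909355 ≈ 11.478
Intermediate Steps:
E(N, k) = N/k + k/N
O(L) = -5*L
(3272938/566828 + 4294534/((-14*E(-10, 34))))/O(-1447) = (3272938/566828 + 4294534/((-14*(-10/34 + 34/(-10)))))/((-5*(-1447))) = (3272938*(1/566828) + 4294534/((-14*(-10*1/34 + 34*(-⅒)))))/7235 = (1636469/283414 + 4294534/((-14*(-5/17 - 17/5))))*(1/7235) = (1636469/283414 + 4294534/((-14*(-314/85))))*(1/7235) = (1636469/283414 + 4294534/(4396/85))*(1/7235) = (1636469/283414 + 4294534*(85/4396))*(1/7235) = (1636469/283414 + 182517695/2198)*(1/7235) = (12932916742398/155735993)*(1/7235) = 12932916742398/1126749909355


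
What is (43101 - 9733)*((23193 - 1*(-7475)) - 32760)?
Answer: -69805856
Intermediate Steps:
(43101 - 9733)*((23193 - 1*(-7475)) - 32760) = 33368*((23193 + 7475) - 32760) = 33368*(30668 - 32760) = 33368*(-2092) = -69805856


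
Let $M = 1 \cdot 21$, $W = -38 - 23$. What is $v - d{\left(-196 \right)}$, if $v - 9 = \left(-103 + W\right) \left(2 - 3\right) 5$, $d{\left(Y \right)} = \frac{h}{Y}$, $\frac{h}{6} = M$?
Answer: $\frac{11615}{14} \approx 829.64$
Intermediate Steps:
$W = -61$
$M = 21$
$h = 126$ ($h = 6 \cdot 21 = 126$)
$d{\left(Y \right)} = \frac{126}{Y}$
$v = 829$ ($v = 9 + \left(-103 - 61\right) \left(2 - 3\right) 5 = 9 - 164 \left(\left(-1\right) 5\right) = 9 - -820 = 9 + 820 = 829$)
$v - d{\left(-196 \right)} = 829 - \frac{126}{-196} = 829 - 126 \left(- \frac{1}{196}\right) = 829 - - \frac{9}{14} = 829 + \frac{9}{14} = \frac{11615}{14}$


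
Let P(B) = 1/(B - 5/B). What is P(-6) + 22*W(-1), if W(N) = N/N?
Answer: 676/31 ≈ 21.806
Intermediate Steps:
W(N) = 1
P(-6) + 22*W(-1) = -6/(-5 + (-6)²) + 22*1 = -6/(-5 + 36) + 22 = -6/31 + 22 = 676/31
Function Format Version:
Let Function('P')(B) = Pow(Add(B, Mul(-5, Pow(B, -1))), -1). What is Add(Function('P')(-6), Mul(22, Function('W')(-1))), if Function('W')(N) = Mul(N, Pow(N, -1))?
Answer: Rational(676, 31) ≈ 21.806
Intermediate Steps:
Function('W')(N) = 1
Add(Function('P')(-6), Mul(22, Function('W')(-1))) = Add(Mul(-6, Pow(Add(-5, Pow(-6, 2)), -1)), Mul(22, 1)) = Add(Mul(-6, Pow(Add(-5, 36), -1)), 22) = Add(Mul(-6, Pow(31, -1)), 22) = Add(Mul(-6, Rational(1, 31)), 22) = Add(Rational(-6, 31), 22) = Rational(676, 31)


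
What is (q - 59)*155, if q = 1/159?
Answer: -1453900/159 ≈ -9144.0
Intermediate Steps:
q = 1/159 ≈ 0.0062893
(q - 59)*155 = (1/159 - 59)*155 = -9380/159*155 = -1453900/159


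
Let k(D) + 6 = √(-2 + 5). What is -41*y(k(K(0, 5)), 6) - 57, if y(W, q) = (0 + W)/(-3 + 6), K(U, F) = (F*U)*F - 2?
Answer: 25 - 41*√3/3 ≈ 1.3286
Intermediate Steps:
K(U, F) = -2 + U*F² (K(U, F) = U*F² - 2 = -2 + U*F²)
k(D) = -6 + √3 (k(D) = -6 + √(-2 + 5) = -6 + √3)
y(W, q) = W/3
-41*y(k(K(0, 5)), 6) - 57 = -41*(-6 + √3)/3 - 57 = -41*(-2 + √3/3) - 57 = (82 - 41*√3/3) - 57 = 25 - 41*√3/3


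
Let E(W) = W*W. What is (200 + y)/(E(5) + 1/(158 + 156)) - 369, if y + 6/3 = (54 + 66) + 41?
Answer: -2784293/7851 ≈ -354.64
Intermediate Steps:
y = 159 (y = -2 + ((54 + 66) + 41) = -2 + (120 + 41) = -2 + 161 = 159)
E(W) = W**2
(200 + y)/(E(5) + 1/(158 + 156)) - 369 = (200 + 159)/(5**2 + 1/(158 + 156)) - 369 = 359/(25 + 1/314) - 369 = 359/(7851/314) - 369 = 359*(314/7851) - 369 = 112726/7851 - 369 = -2784293/7851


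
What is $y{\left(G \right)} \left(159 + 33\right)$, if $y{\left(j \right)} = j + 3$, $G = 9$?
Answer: $2304$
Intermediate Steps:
$y{\left(j \right)} = 3 + j$
$y{\left(G \right)} \left(159 + 33\right) = \left(3 + 9\right) \left(159 + 33\right) = 12 \cdot 192 = 2304$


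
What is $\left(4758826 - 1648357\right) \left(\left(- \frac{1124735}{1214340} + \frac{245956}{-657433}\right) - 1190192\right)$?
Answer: $- \frac{197035245874187890302461}{53223145948} \approx -3.7021 \cdot 10^{12}$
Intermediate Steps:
$\left(4758826 - 1648357\right) \left(\left(- \frac{1124735}{1214340} + \frac{245956}{-657433}\right) - 1190192\right) = 3110469 \left(\left(\left(-1124735\right) \frac{1}{1214340} + 245956 \left(- \frac{1}{657433}\right)\right) - 1190192\right) = 3110469 \left(\left(- \frac{224947}{242868} - \frac{245956}{657433}\right) - 1190192\right) = 3110469 \left(- \frac{207622422859}{159669437844} - 1190192\right) = 3110469 \left(- \frac{190037495188848907}{159669437844}\right) = - \frac{197035245874187890302461}{53223145948}$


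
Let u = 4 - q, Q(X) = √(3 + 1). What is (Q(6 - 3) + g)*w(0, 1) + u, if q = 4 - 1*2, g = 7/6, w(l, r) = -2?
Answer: -13/3 ≈ -4.3333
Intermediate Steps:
g = 7/6 (g = 7*(⅙) = 7/6 ≈ 1.1667)
q = 2 (q = 4 - 2 = 2)
Q(X) = 2 (Q(X) = √4 = 2)
u = 2 (u = 4 - 1*2 = 4 - 2 = 2)
(Q(6 - 3) + g)*w(0, 1) + u = (2 + 7/6)*(-2) + 2 = (19/6)*(-2) + 2 = -19/3 + 2 = -13/3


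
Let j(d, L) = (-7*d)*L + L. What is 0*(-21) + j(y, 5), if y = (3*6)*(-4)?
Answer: 2525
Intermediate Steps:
y = -72 (y = 18*(-4) = -72)
j(d, L) = L - 7*L*d (j(d, L) = -7*L*d + L = L - 7*L*d)
0*(-21) + j(y, 5) = 0*(-21) + 5*(1 - 7*(-72)) = 0 + 5*(1 + 504) = 0 + 5*505 = 0 + 2525 = 2525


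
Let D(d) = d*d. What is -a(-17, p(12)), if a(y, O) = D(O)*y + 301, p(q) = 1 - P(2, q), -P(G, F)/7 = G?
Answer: 3524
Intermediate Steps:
P(G, F) = -7*G
D(d) = d²
p(q) = 15 (p(q) = 1 - (-7)*2 = 1 - 1*(-14) = 1 + 14 = 15)
a(y, O) = 301 + y*O² (a(y, O) = O²*y + 301 = y*O² + 301 = 301 + y*O²)
-a(-17, p(12)) = -(301 - 17*15²) = -(301 - 17*225) = -(301 - 3825) = -1*(-3524) = 3524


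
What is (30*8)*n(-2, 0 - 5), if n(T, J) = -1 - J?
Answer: 960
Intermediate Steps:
(30*8)*n(-2, 0 - 5) = (30*8)*(-1 - (0 - 5)) = 240*(-1 - 1*(-5)) = 240*(-1 + 5) = 240*4 = 960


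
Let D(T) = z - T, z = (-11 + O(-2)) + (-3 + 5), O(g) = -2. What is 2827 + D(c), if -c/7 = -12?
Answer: 2732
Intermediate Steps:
c = 84 (c = -7*(-12) = 84)
z = -11 (z = (-11 - 2) + (-3 + 5) = -13 + 2 = -11)
D(T) = -11 - T
2827 + D(c) = 2827 + (-11 - 1*84) = 2827 + (-11 - 84) = 2827 - 95 = 2732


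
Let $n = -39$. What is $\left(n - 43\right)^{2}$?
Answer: $6724$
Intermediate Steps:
$\left(n - 43\right)^{2} = \left(-39 - 43\right)^{2} = \left(-82\right)^{2} = 6724$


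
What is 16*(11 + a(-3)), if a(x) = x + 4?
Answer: 192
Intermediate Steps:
a(x) = 4 + x
16*(11 + a(-3)) = 16*(11 + (4 - 3)) = 16*(11 + 1) = 16*12 = 192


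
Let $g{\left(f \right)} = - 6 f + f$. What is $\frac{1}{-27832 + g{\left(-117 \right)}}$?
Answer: $- \frac{1}{27247} \approx -3.6701 \cdot 10^{-5}$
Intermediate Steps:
$g{\left(f \right)} = - 5 f$
$\frac{1}{-27832 + g{\left(-117 \right)}} = \frac{1}{-27832 - -585} = \frac{1}{-27832 + 585} = \frac{1}{-27247} = - \frac{1}{27247}$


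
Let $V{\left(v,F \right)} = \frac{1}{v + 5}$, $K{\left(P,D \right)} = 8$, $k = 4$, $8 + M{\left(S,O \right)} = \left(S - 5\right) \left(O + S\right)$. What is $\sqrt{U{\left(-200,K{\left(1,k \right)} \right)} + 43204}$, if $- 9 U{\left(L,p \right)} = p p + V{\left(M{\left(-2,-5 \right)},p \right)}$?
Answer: $\frac{\sqrt{822641506}}{138} \approx 207.84$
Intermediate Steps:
$M{\left(S,O \right)} = -8 + \left(-5 + S\right) \left(O + S\right)$ ($M{\left(S,O \right)} = -8 + \left(S - 5\right) \left(O + S\right) = -8 + \left(-5 + S\right) \left(O + S\right)$)
$V{\left(v,F \right)} = \frac{1}{5 + v}$
$U{\left(L,p \right)} = - \frac{1}{414} - \frac{p^{2}}{9}$ ($U{\left(L,p \right)} = - \frac{p p + \frac{1}{5 - \left(-37 - 4\right)}}{9} = - \frac{p^{2} + \frac{1}{5 + \left(-8 + 4 + 25 + 10 + 10\right)}}{9} = - \frac{p^{2} + \frac{1}{5 + 41}}{9} = - \frac{p^{2} + \frac{1}{46}}{9} = - \frac{\frac{1}{46} + p^{2}}{9} = - \frac{1}{414} - \frac{p^{2}}{9}$)
$\sqrt{U{\left(-200,K{\left(1,k \right)} \right)} + 43204} = \sqrt{\left(- \frac{1}{414} - \frac{8^{2}}{9}\right) + 43204} = \sqrt{\left(- \frac{1}{414} - \frac{64}{9}\right) + 43204} = \sqrt{- \frac{2945}{414} + 43204} = \sqrt{\frac{17883511}{414}} = \frac{\sqrt{822641506}}{138}$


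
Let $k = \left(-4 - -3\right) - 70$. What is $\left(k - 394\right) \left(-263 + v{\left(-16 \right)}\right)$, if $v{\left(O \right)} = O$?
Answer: $129735$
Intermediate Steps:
$k = -71$ ($k = \left(-4 + 3\right) - 70 = -1 - 70 = -71$)
$\left(k - 394\right) \left(-263 + v{\left(-16 \right)}\right) = \left(-71 - 394\right) \left(-263 - 16\right) = \left(-465\right) \left(-279\right) = 129735$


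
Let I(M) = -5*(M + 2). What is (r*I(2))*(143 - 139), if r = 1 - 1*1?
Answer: 0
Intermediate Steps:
I(M) = -10 - 5*M (I(M) = -5*(2 + M) = -10 - 5*M)
r = 0 (r = 1 - 1 = 0)
(r*I(2))*(143 - 139) = (0*(-10 - 5*2))*(143 - 139) = (0*(-10 - 10))*4 = (0*(-20))*4 = 0*4 = 0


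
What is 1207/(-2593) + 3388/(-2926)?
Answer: -79979/49267 ≈ -1.6234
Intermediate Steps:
1207/(-2593) + 3388/(-2926) = 1207*(-1/2593) + 3388*(-1/2926) = -1207/2593 - 22/19 = -79979/49267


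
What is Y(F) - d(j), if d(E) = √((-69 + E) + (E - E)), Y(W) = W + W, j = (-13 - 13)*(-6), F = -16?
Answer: -32 - √87 ≈ -41.327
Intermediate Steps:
j = 156 (j = -26*(-6) = 156)
Y(W) = 2*W
d(E) = √(-69 + E) (d(E) = √((-69 + E) + 0) = √(-69 + E))
Y(F) - d(j) = 2*(-16) - √(-69 + 156) = -32 - √87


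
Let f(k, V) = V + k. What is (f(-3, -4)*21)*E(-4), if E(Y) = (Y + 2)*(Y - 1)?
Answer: -1470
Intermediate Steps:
E(Y) = (-1 + Y)*(2 + Y) (E(Y) = (2 + Y)*(-1 + Y) = (-1 + Y)*(2 + Y))
(f(-3, -4)*21)*E(-4) = ((-4 - 3)*21)*(-2 - 4 + (-4)²) = (-7*21)*(-2 - 4 + 16) = -147*10 = -1470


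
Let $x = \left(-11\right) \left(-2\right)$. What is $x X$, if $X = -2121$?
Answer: $-46662$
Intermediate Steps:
$x = 22$
$x X = 22 \left(-2121\right) = -46662$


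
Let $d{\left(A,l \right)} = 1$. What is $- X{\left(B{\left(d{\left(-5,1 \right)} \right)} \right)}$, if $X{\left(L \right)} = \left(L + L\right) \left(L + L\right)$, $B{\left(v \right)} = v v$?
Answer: $-4$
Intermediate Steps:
$B{\left(v \right)} = v^{2}$
$X{\left(L \right)} = 4 L^{2}$ ($X{\left(L \right)} = 2 L 2 L = 4 L^{2}$)
$- X{\left(B{\left(d{\left(-5,1 \right)} \right)} \right)} = - 4 \left(1^{2}\right)^{2} = - 4 \cdot 1^{2} = - 4 \cdot 1 = \left(-1\right) 4 = -4$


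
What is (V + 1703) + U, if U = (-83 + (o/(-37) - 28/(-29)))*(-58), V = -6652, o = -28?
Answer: -8691/37 ≈ -234.89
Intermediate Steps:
U = 174422/37 (U = (-83 + (-28/(-37) - 28/(-29)))*(-58) = (-83 + (-28*(-1/37) - 28*(-1/29)))*(-58) = (-83 + (28/37 + 28/29))*(-58) = (-83 + 1848/1073)*(-58) = -87211/1073*(-58) = 174422/37 ≈ 4714.1)
(V + 1703) + U = (-6652 + 1703) + 174422/37 = -4949 + 174422/37 = -8691/37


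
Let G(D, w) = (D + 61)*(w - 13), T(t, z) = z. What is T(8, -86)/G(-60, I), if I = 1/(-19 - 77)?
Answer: 8256/1249 ≈ 6.6101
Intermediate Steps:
I = -1/96 (I = 1/(-96) = -1/96 ≈ -0.010417)
G(D, w) = (-13 + w)*(61 + D) (G(D, w) = (61 + D)*(-13 + w) = (-13 + w)*(61 + D))
T(8, -86)/G(-60, I) = -86/(-793 - 13*(-60) + 61*(-1/96) - 60*(-1/96)) = -86/(-793 + 780 - 61/96 + 5/8) = -86/(-1249/96) = -86*(-96/1249) = 8256/1249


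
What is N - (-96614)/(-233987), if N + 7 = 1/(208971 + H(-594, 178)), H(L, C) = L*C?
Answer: -179070186010/24156583893 ≈ -7.4129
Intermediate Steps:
H(L, C) = C*L
N = -722672/103239 (N = -7 + 1/(208971 + 178*(-594)) = -7 + 1/(208971 - 105732) = -7 + 1/103239 = -722672/103239 ≈ -7.0000)
N - (-96614)/(-233987) = -722672/103239 - (-96614)/(-233987) = -722672/103239 - (-96614)*(-1)/233987 = -722672/103239 - 1*96614/233987 = -722672/103239 - 96614/233987 = -179070186010/24156583893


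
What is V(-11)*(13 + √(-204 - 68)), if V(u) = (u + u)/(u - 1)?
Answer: 143/6 + 22*I*√17/3 ≈ 23.833 + 30.236*I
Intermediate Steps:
V(u) = 2*u/(-1 + u) (V(u) = (2*u)/(-1 + u) = 2*u/(-1 + u))
V(-11)*(13 + √(-204 - 68)) = (2*(-11)/(-1 - 11))*(13 + √(-204 - 68)) = (2*(-11)/(-12))*(13 + √(-272)) = (2*(-11)*(-1/12))*(13 + 4*I*√17) = 11*(13 + 4*I*√17)/6 = 143/6 + 22*I*√17/3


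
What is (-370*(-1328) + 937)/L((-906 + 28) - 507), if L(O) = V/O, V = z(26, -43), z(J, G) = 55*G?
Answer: 136366269/473 ≈ 2.8830e+5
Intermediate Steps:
V = -2365 (V = 55*(-43) = -2365)
L(O) = -2365/O
(-370*(-1328) + 937)/L((-906 + 28) - 507) = (-370*(-1328) + 937)/((-2365/((-906 + 28) - 507))) = (491360 + 937)/((-2365/(-878 - 507))) = 492297/((-2365/(-1385))) = 492297/((-2365*(-1/1385))) = 492297/(473/277) = 492297*(277/473) = 136366269/473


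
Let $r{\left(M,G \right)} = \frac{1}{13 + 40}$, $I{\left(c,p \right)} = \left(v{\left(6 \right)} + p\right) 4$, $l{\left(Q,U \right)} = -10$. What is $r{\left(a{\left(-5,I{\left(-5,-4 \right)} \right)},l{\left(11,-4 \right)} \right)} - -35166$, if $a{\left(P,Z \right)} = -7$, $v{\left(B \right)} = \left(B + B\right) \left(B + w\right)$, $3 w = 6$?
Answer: $\frac{1863799}{53} \approx 35166.0$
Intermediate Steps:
$w = 2$ ($w = \frac{1}{3} \cdot 6 = 2$)
$v{\left(B \right)} = 2 B \left(2 + B\right)$ ($v{\left(B \right)} = \left(B + B\right) \left(B + 2\right) = 2 B \left(2 + B\right)$)
$I{\left(c,p \right)} = 384 + 4 p$ ($I{\left(c,p \right)} = \left(2 \cdot 6 \left(2 + 6\right) + p\right) 4 = \left(2 \cdot 6 \cdot 8 + p\right) 4 = \left(96 + p\right) 4 = 384 + 4 p$)
$r{\left(M,G \right)} = \frac{1}{53}$
$r{\left(a{\left(-5,I{\left(-5,-4 \right)} \right)},l{\left(11,-4 \right)} \right)} - -35166 = \frac{1}{53} - -35166 = \frac{1}{53} + 35166 = \frac{1863799}{53}$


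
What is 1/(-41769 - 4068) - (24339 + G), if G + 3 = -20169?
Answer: -191002780/45837 ≈ -4167.0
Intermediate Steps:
G = -20172 (G = -3 - 20169 = -20172)
1/(-41769 - 4068) - (24339 + G) = 1/(-41769 - 4068) - (24339 - 20172) = 1/(-45837) - 1*4167 = -1/45837 - 4167 = -191002780/45837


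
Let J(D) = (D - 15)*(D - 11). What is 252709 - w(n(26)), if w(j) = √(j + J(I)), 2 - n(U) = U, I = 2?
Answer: 252709 - √93 ≈ 2.5270e+5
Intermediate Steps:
J(D) = (-15 + D)*(-11 + D)
n(U) = 2 - U
w(j) = √(117 + j) (w(j) = √(j + (165 + 2² - 26*2)) = √(j + (165 + 4 - 52)) = √(j + 117) = √(117 + j))
252709 - w(n(26)) = 252709 - √(117 + (2 - 1*26)) = 252709 - √(117 + (2 - 26)) = 252709 - √(117 - 24) = 252709 - √93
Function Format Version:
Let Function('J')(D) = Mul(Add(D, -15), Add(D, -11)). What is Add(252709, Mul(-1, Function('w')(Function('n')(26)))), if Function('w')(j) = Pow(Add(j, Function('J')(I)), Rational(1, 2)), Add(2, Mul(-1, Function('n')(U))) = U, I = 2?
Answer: Add(252709, Mul(-1, Pow(93, Rational(1, 2)))) ≈ 2.5270e+5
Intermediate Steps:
Function('J')(D) = Mul(Add(-15, D), Add(-11, D))
Function('n')(U) = Add(2, Mul(-1, U))
Function('w')(j) = Pow(Add(117, j), Rational(1, 2)) (Function('w')(j) = Pow(Add(j, Add(165, Pow(2, 2), Mul(-26, 2))), Rational(1, 2)) = Pow(Add(j, Add(165, 4, -52)), Rational(1, 2)) = Pow(Add(j, 117), Rational(1, 2)) = Pow(Add(117, j), Rational(1, 2)))
Add(252709, Mul(-1, Function('w')(Function('n')(26)))) = Add(252709, Mul(-1, Pow(Add(117, Add(2, Mul(-1, 26))), Rational(1, 2)))) = Add(252709, Mul(-1, Pow(Add(117, Add(2, -26)), Rational(1, 2)))) = Add(252709, Mul(-1, Pow(Add(117, -24), Rational(1, 2)))) = Add(252709, Mul(-1, Pow(93, Rational(1, 2))))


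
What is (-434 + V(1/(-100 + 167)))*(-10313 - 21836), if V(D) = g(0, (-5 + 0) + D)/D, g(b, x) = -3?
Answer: 20414615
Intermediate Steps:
V(D) = -3/D
(-434 + V(1/(-100 + 167)))*(-10313 - 21836) = (-434 - 3/(1/(-100 + 167)))*(-10313 - 21836) = (-434 - 3/(1/67))*(-32149) = (-434 - 3/1/67)*(-32149) = (-434 - 3*67)*(-32149) = (-434 - 201)*(-32149) = -635*(-32149) = 20414615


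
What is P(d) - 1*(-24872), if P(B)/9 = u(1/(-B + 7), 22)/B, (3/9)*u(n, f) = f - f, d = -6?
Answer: 24872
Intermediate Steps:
u(n, f) = 0 (u(n, f) = 3*(f - f) = 3*0 = 0)
P(B) = 0 (P(B) = 9*(0/B) = 9*0 = 0)
P(d) - 1*(-24872) = 0 - 1*(-24872) = 0 + 24872 = 24872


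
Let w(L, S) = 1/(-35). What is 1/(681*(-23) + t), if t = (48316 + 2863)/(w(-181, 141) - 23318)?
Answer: -816131/12784851118 ≈ -6.3836e-5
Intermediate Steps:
w(L, S) = -1/35
t = -1791265/816131 (t = (48316 + 2863)/(-1/35 - 23318) = 51179/(-816131/35) = 51179*(-35/816131) = -1791265/816131 ≈ -2.1948)
1/(681*(-23) + t) = 1/(681*(-23) - 1791265/816131) = 1/(-15663 - 1791265/816131) = 1/(-12784851118/816131) = -816131/12784851118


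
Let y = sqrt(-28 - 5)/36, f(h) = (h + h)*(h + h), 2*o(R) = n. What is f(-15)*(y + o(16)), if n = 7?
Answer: 3150 + 25*I*sqrt(33) ≈ 3150.0 + 143.61*I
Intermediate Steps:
o(R) = 7/2 (o(R) = (1/2)*7 = 7/2)
f(h) = 4*h**2 (f(h) = (2*h)*(2*h) = 4*h**2)
y = I*sqrt(33)/36 (y = sqrt(-33)*(1/36) = (I*sqrt(33))*(1/36) = I*sqrt(33)/36 ≈ 0.15957*I)
f(-15)*(y + o(16)) = (4*(-15)**2)*(I*sqrt(33)/36 + 7/2) = (4*225)*(7/2 + I*sqrt(33)/36) = 900*(7/2 + I*sqrt(33)/36) = 3150 + 25*I*sqrt(33)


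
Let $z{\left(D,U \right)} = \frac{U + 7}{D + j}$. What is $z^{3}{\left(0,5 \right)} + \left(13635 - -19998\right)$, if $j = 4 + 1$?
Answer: $\frac{4205853}{125} \approx 33647.0$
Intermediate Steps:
$j = 5$
$z{\left(D,U \right)} = \frac{7 + U}{5 + D}$ ($z{\left(D,U \right)} = \frac{U + 7}{D + 5} = \frac{7 + U}{5 + D}$)
$z^{3}{\left(0,5 \right)} + \left(13635 - -19998\right) = \left(\frac{7 + 5}{5 + 0}\right)^{3} + \left(13635 - -19998\right) = \left(\frac{1}{5} \cdot 12\right)^{3} + \left(13635 + 19998\right) = \left(\frac{1}{5} \cdot 12\right)^{3} + 33633 = \left(\frac{12}{5}\right)^{3} + 33633 = \frac{1728}{125} + 33633 = \frac{4205853}{125}$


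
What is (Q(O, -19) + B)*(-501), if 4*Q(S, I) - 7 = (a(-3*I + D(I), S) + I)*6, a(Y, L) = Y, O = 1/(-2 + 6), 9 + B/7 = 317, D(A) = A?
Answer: -4381245/4 ≈ -1.0953e+6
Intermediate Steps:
B = 2156 (B = -63 + 7*317 = -63 + 2219 = 2156)
O = 1/4 ≈ 0.25000
Q(S, I) = 7/4 - 3*I/2 (Q(S, I) = 7/4 + (((-3*I + I) + I)*6)/4 = 7/4 + ((-2*I + I)*6)/4 = 7/4 + (-I*6)/4 = 7/4 + (-6*I)/4 = 7/4 - 3*I/2)
(Q(O, -19) + B)*(-501) = ((7/4 - 3/2*(-19)) + 2156)*(-501) = ((7/4 + 57/2) + 2156)*(-501) = (121/4 + 2156)*(-501) = (8745/4)*(-501) = -4381245/4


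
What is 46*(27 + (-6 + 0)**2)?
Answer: 2898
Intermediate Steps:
46*(27 + (-6 + 0)**2) = 46*(27 + (-6)**2) = 46*(27 + 36) = 46*63 = 2898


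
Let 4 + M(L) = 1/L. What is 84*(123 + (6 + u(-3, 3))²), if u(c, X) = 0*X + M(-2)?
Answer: 10521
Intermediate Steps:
M(L) = -4 + 1/L
u(c, X) = -9/2 (u(c, X) = 0*X + (-4 + 1/(-2)) = 0 + (-4 - ½) = 0 - 9/2 = -9/2)
84*(123 + (6 + u(-3, 3))²) = 84*(123 + (6 - 9/2)²) = 84*(123 + (3/2)²) = 84*(123 + 9/4) = 84*(501/4) = 10521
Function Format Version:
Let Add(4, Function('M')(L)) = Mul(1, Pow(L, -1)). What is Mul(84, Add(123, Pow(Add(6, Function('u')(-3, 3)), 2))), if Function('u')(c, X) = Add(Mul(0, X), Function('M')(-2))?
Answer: 10521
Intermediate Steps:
Function('M')(L) = Add(-4, Pow(L, -1)) (Function('M')(L) = Add(-4, Mul(1, Pow(L, -1))) = Add(-4, Pow(L, -1)))
Function('u')(c, X) = Rational(-9, 2) (Function('u')(c, X) = Add(Mul(0, X), Add(-4, Pow(-2, -1))) = Add(0, Add(-4, Rational(-1, 2))) = Add(0, Rational(-9, 2)) = Rational(-9, 2))
Mul(84, Add(123, Pow(Add(6, Function('u')(-3, 3)), 2))) = Mul(84, Add(123, Pow(Add(6, Rational(-9, 2)), 2))) = Mul(84, Add(123, Pow(Rational(3, 2), 2))) = Mul(84, Add(123, Rational(9, 4))) = Mul(84, Rational(501, 4)) = 10521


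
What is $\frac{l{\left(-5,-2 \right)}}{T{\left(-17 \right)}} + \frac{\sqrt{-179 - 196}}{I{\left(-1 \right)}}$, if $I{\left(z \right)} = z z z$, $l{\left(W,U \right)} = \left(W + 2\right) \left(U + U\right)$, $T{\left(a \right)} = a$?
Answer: $- \frac{12}{17} - 5 i \sqrt{15} \approx -0.70588 - 19.365 i$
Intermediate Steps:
$l{\left(W,U \right)} = 2 U \left(2 + W\right)$ ($l{\left(W,U \right)} = \left(2 + W\right) 2 U = 2 U \left(2 + W\right)$)
$I{\left(z \right)} = z^{3}$ ($I{\left(z \right)} = z^{2} z = z^{3}$)
$\frac{l{\left(-5,-2 \right)}}{T{\left(-17 \right)}} + \frac{\sqrt{-179 - 196}}{I{\left(-1 \right)}} = \frac{2 \left(-2\right) \left(2 - 5\right)}{-17} + \frac{\sqrt{-179 - 196}}{\left(-1\right)^{3}} = 2 \left(-2\right) \left(-3\right) \left(- \frac{1}{17}\right) + \frac{\sqrt{-375}}{-1} = 12 \left(- \frac{1}{17}\right) + 5 i \sqrt{15} \left(-1\right) = - \frac{12}{17} - 5 i \sqrt{15}$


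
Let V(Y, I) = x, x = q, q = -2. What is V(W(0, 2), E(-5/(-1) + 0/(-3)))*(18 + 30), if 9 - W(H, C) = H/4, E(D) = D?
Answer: -96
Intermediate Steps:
W(H, C) = 9 - H/4
x = -2
V(Y, I) = -2
V(W(0, 2), E(-5/(-1) + 0/(-3)))*(18 + 30) = -2*(18 + 30) = -2*48 = -96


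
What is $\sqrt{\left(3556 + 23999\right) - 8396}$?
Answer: $7 \sqrt{391} \approx 138.42$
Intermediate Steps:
$\sqrt{\left(3556 + 23999\right) - 8396} = \sqrt{27555 - 8396} = \sqrt{19159} = 7 \sqrt{391}$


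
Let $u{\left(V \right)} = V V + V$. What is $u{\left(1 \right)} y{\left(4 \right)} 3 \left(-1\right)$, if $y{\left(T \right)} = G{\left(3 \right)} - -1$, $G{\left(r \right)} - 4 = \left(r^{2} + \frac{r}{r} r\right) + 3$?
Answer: $-120$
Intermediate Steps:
$G{\left(r \right)} = 7 + r + r^{2}$ ($G{\left(r \right)} = 4 + \left(\left(r^{2} + \frac{r}{r} r\right) + 3\right) = 4 + \left(\left(r^{2} + 1 r\right) + 3\right) = 4 + \left(\left(r^{2} + r\right) + 3\right) = 4 + \left(\left(r + r^{2}\right) + 3\right) = 4 + \left(3 + r + r^{2}\right) = 7 + r + r^{2}$)
$y{\left(T \right)} = 20$ ($y{\left(T \right)} = \left(7 + 3 + 3^{2}\right) - -1 = \left(7 + 3 + 9\right) + 1 = 19 + 1 = 20$)
$u{\left(V \right)} = V + V^{2}$ ($u{\left(V \right)} = V^{2} + V = V + V^{2}$)
$u{\left(1 \right)} y{\left(4 \right)} 3 \left(-1\right) = 1 \left(1 + 1\right) 20 \cdot 3 \left(-1\right) = 1 \cdot 2 \cdot 20 \left(-3\right) = 2 \cdot 20 \left(-3\right) = 40 \left(-3\right) = -120$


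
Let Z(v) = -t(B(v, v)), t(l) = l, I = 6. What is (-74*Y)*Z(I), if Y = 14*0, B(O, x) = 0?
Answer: 0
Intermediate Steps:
Y = 0
Z(v) = 0 (Z(v) = -1*0 = 0)
(-74*Y)*Z(I) = -74*0*0 = 0*0 = 0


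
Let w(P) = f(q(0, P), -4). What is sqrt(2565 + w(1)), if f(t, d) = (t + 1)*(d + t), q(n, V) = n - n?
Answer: sqrt(2561) ≈ 50.606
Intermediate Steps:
q(n, V) = 0
f(t, d) = (1 + t)*(d + t)
w(P) = -4 (w(P) = -4 + 0 + 0**2 - 4*0 = -4 + 0 + 0 + 0 = -4)
sqrt(2565 + w(1)) = sqrt(2565 - 4) = sqrt(2561)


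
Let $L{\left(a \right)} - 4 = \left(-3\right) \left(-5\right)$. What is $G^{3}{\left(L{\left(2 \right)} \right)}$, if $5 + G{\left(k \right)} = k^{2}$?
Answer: $45118016$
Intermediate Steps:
$L{\left(a \right)} = 19$ ($L{\left(a \right)} = 4 - -15 = 4 + 15 = 19$)
$G{\left(k \right)} = -5 + k^{2}$
$G^{3}{\left(L{\left(2 \right)} \right)} = \left(-5 + 19^{2}\right)^{3} = \left(-5 + 361\right)^{3} = 356^{3} = 45118016$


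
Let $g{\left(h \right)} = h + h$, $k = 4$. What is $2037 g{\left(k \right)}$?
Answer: $16296$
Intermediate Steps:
$g{\left(h \right)} = 2 h$
$2037 g{\left(k \right)} = 2037 \cdot 2 \cdot 4 = 2037 \cdot 8 = 16296$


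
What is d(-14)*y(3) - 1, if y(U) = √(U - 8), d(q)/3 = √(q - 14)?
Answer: -1 - 6*√35 ≈ -36.496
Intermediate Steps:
d(q) = 3*√(-14 + q) (d(q) = 3*√(q - 14) = 3*√(-14 + q))
y(U) = √(-8 + U)
d(-14)*y(3) - 1 = (3*√(-14 - 14))*√(-8 + 3) - 1 = (3*√(-28))*√(-5) - 1 = (3*(2*I*√7))*(I*√5) - 1 = (6*I*√7)*(I*√5) - 1 = -6*√35 - 1 = -1 - 6*√35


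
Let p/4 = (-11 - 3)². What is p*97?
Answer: 76048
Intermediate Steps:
p = 784 (p = 4*(-11 - 3)² = 4*(-14)² = 4*196 = 784)
p*97 = 784*97 = 76048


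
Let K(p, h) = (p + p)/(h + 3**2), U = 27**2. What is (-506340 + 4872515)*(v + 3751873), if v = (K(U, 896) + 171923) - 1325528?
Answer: 2053354467243530/181 ≈ 1.1345e+13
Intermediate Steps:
U = 729
K(p, h) = 2*p/(9 + h) (K(p, h) = (2*p)/(h + 9) = (2*p)/(9 + h) = 2*p/(9 + h))
v = -1044011067/905 (v = (2*729/(9 + 896) + 171923) - 1325528 = (2*729/905 + 171923) - 1325528 = (2*729*(1/905) + 171923) - 1325528 = (1458/905 + 171923) - 1325528 = 155591773/905 - 1325528 = -1044011067/905 ≈ -1.1536e+6)
(-506340 + 4872515)*(v + 3751873) = (-506340 + 4872515)*(-1044011067/905 + 3751873) = 4366175*(2351433998/905) = 2053354467243530/181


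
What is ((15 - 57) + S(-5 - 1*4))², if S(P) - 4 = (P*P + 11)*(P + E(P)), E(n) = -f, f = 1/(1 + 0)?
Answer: 917764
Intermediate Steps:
f = 1 (f = 1/1 = 1)
E(n) = -1 (E(n) = -1*1 = -1)
S(P) = 4 + (-1 + P)*(11 + P²) (S(P) = 4 + (P*P + 11)*(P - 1) = 4 + (P² + 11)*(-1 + P) = 4 + (11 + P²)*(-1 + P) = 4 + (-1 + P)*(11 + P²))
((15 - 57) + S(-5 - 1*4))² = ((15 - 57) + (-7 + (-5 - 1*4)³ - (-5 - 1*4)² + 11*(-5 - 1*4)))² = (-42 + (-7 + (-5 - 4)³ - (-5 - 4)² + 11*(-5 - 4)))² = (-42 + (-7 + (-9)³ - 1*(-9)² + 11*(-9)))² = (-42 + (-7 - 729 - 1*81 - 99))² = (-42 + (-7 - 729 - 81 - 99))² = (-42 - 916)² = (-958)² = 917764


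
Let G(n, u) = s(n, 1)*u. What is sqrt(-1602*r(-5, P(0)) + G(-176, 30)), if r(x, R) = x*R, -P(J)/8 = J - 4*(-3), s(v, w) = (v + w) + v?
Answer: 3*I*sqrt(86610) ≈ 882.89*I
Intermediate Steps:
s(v, w) = w + 2*v
P(J) = -96 - 8*J (P(J) = -8*(J - 4*(-3)) = -8*(J + 12) = -8*(12 + J) = -96 - 8*J)
r(x, R) = R*x
G(n, u) = u*(1 + 2*n) (G(n, u) = (1 + 2*n)*u = u*(1 + 2*n))
sqrt(-1602*r(-5, P(0)) + G(-176, 30)) = sqrt(-1602*(-96 - 8*0)*(-5) + 30*(1 + 2*(-176))) = sqrt(-1602*(-96 + 0)*(-5) + 30*(1 - 352)) = sqrt(-(-153792)*(-5) + 30*(-351)) = sqrt(-1602*480 - 10530) = sqrt(-768960 - 10530) = sqrt(-779490) = 3*I*sqrt(86610)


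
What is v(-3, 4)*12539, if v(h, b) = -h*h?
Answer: -112851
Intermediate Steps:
v(h, b) = -h²
v(-3, 4)*12539 = -1*(-3)²*12539 = -1*9*12539 = -9*12539 = -112851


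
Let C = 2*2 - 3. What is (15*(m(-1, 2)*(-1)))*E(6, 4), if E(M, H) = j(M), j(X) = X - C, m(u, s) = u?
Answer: 75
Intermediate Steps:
C = 1 (C = 4 - 3 = 1)
j(X) = -1 + X (j(X) = X - 1*1 = X - 1 = -1 + X)
E(M, H) = -1 + M
(15*(m(-1, 2)*(-1)))*E(6, 4) = (15*(-1*(-1)))*(-1 + 6) = (15*1)*5 = 15*5 = 75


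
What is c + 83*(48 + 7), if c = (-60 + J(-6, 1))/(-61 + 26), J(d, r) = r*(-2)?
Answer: 159837/35 ≈ 4566.8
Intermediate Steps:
J(d, r) = -2*r
c = 62/35 (c = (-60 - 2*1)/(-61 + 26) = (-60 - 2)/(-35) = -62*(-1/35) = 62/35 ≈ 1.7714)
c + 83*(48 + 7) = 62/35 + 83*(48 + 7) = 62/35 + 83*55 = 62/35 + 4565 = 159837/35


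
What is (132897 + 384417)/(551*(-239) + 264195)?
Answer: 258657/66253 ≈ 3.9041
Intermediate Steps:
(132897 + 384417)/(551*(-239) + 264195) = 517314/(-131689 + 264195) = 517314/132506 = 517314*(1/132506) = 258657/66253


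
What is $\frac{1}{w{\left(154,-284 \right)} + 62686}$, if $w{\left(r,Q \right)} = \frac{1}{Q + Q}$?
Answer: $\frac{568}{35605647} \approx 1.5953 \cdot 10^{-5}$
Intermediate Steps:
$w{\left(r,Q \right)} = \frac{1}{2 Q}$
$\frac{1}{w{\left(154,-284 \right)} + 62686} = \frac{1}{\frac{1}{2 \left(-284\right)} + 62686} = \frac{1}{\frac{1}{2} \left(- \frac{1}{284}\right) + 62686} = \frac{1}{- \frac{1}{568} + 62686} = \frac{1}{\frac{35605647}{568}} = \frac{568}{35605647}$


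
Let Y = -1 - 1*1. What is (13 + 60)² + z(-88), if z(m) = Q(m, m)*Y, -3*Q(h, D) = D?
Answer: 15811/3 ≈ 5270.3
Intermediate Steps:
Q(h, D) = -D/3
Y = -2 (Y = -1 - 1 = -2)
z(m) = 2*m/3 (z(m) = -m/3*(-2) = 2*m/3)
(13 + 60)² + z(-88) = (13 + 60)² + (⅔)*(-88) = 73² - 176/3 = 5329 - 176/3 = 15811/3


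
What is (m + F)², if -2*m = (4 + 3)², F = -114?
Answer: 76729/4 ≈ 19182.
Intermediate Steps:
m = -49/2 (m = -(4 + 3)²/2 = -½*7² = -½*49 = -49/2 ≈ -24.500)
(m + F)² = (-49/2 - 114)² = (-277/2)² = 76729/4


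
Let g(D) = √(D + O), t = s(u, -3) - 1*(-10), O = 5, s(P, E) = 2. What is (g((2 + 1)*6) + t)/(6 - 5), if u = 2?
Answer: 12 + √23 ≈ 16.796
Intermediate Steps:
t = 12 (t = 2 - 1*(-10) = 2 + 10 = 12)
g(D) = √(5 + D) (g(D) = √(D + 5) = √(5 + D))
(g((2 + 1)*6) + t)/(6 - 5) = (√(5 + (2 + 1)*6) + 12)/(6 - 5) = (√(5 + 3*6) + 12)/1 = 1*(√(5 + 18) + 12) = 1*(√23 + 12) = 1*(12 + √23) = 12 + √23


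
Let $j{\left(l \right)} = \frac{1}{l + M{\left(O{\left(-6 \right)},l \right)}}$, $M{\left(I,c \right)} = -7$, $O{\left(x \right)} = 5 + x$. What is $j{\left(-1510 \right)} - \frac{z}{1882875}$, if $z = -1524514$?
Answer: $\frac{2310804863}{2856321375} \approx 0.80901$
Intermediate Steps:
$j{\left(l \right)} = \frac{1}{-7 + l}$ ($j{\left(l \right)} = \frac{1}{l - 7} = \frac{1}{-7 + l}$)
$j{\left(-1510 \right)} - \frac{z}{1882875} = \frac{1}{-7 - 1510} - - \frac{1524514}{1882875} = \frac{1}{-1517} - \left(-1524514\right) \frac{1}{1882875} = - \frac{1}{1517} - - \frac{1524514}{1882875} = - \frac{1}{1517} + \frac{1524514}{1882875} = \frac{2310804863}{2856321375}$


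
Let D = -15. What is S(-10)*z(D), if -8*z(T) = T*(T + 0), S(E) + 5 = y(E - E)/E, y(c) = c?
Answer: 1125/8 ≈ 140.63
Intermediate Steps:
S(E) = -5 (S(E) = -5 + (E - E)/E = -5 + 0/E = -5 + 0 = -5)
z(T) = -T**2/8 (z(T) = -T*(T + 0)/8 = -T*T/8 = -T**2/8)
S(-10)*z(D) = -(-5)*(-15)**2/8 = -(-5)*225/8 = -5*(-225/8) = 1125/8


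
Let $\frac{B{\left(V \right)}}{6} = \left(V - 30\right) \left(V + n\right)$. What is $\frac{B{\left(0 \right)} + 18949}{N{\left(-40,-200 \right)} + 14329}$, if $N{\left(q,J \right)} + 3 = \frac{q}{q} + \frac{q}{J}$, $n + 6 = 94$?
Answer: $\frac{15545}{71636} \approx 0.217$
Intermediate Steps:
$n = 88$ ($n = -6 + 94 = 88$)
$B{\left(V \right)} = 6 \left(-30 + V\right) \left(88 + V\right)$ ($B{\left(V \right)} = 6 \left(V - 30\right) \left(V + 88\right) = 6 \left(-30 + V\right) \left(88 + V\right)$)
$N{\left(q,J \right)} = -2 + \frac{q}{J}$ ($N{\left(q,J \right)} = -3 + \left(\frac{q}{q} + \frac{q}{J}\right) = -3 + \left(1 + \frac{q}{J}\right) = -2 + \frac{q}{J}$)
$\frac{B{\left(0 \right)} + 18949}{N{\left(-40,-200 \right)} + 14329} = \frac{\left(-15840 + 6 \cdot 0^{2} + 348 \cdot 0\right) + 18949}{\left(-2 - \frac{40}{-200}\right) + 14329} = \frac{\left(-15840 + 6 \cdot 0 + 0\right) + 18949}{\left(-2 - - \frac{1}{5}\right) + 14329} = \frac{\left(-15840 + 0 + 0\right) + 18949}{\left(-2 + \frac{1}{5}\right) + 14329} = \frac{-15840 + 18949}{- \frac{9}{5} + 14329} = \frac{3109}{\frac{71636}{5}} = 3109 \cdot \frac{5}{71636} = \frac{15545}{71636}$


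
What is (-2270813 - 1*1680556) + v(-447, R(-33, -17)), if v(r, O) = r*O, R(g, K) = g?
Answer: -3936618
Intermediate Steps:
v(r, O) = O*r
(-2270813 - 1*1680556) + v(-447, R(-33, -17)) = (-2270813 - 1*1680556) - 33*(-447) = (-2270813 - 1680556) + 14751 = -3951369 + 14751 = -3936618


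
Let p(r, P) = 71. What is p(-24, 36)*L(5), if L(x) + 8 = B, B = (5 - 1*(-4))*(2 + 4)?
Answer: 3266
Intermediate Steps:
B = 54 (B = (5 + 4)*6 = 9*6 = 54)
L(x) = 46 (L(x) = -8 + 54 = 46)
p(-24, 36)*L(5) = 71*46 = 3266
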